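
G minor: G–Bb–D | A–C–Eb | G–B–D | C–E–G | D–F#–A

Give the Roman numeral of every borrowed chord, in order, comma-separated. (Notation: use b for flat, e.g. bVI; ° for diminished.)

I, IV

The diatonic triads in G minor (with V from harmonic minor) are Gm, Adim, Bb, Cm, D, Eb, F. G–Bb–D = Gm, A–C–Eb = Adim and D–F#–A = D all belong to that set. G–B–D doesn't fit — on degree 1 G minor would have Gm (i). G is the degree-1 chord of G major, so it is the borrowed I. C–E–G doesn't fit — on degree 4 G minor would have Cm (iv). C is the degree-4 chord of G major, so it is the borrowed IV.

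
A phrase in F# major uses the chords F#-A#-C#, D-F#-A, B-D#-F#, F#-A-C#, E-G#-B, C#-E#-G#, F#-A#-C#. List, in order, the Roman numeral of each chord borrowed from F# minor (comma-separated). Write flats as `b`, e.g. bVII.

The diatonic triads in F# major are F#, G#m, A#m, B, C#, D#m, E#dim. F#–A#–C# = F#, B–D#–F# = B and C#–E#–G# = C# are all diatonic. D–F#–A doesn't fit — on degree 6 F# major would have D#m (vi). D is the degree-6 chord of F# minor, so it is the borrowed bVI. F#–A–C# doesn't fit — on degree 1 F# major would have F# (I). F#m is the degree-1 chord of F# minor, so it is the borrowed i. But E–G#–B is foreign: the diatonic vii° on degree 7 is E#dim, whereas E comes from F# minor. It is labeled bVII.

bVI, i, bVII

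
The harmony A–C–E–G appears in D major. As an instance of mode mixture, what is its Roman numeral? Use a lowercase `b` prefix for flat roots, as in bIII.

v7

A is scale degree 5 in D major. The diatonic chord on degree 5 would be A (V), but A–C–E–G is the minor-seventh chord from D minor. As a borrowed chord it is labeled v7.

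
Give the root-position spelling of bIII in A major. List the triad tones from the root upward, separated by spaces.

The root of bIII is the lowered 3rd degree: C# becomes C. Stacking thirds in A minor on C gives C–E–G.

C E G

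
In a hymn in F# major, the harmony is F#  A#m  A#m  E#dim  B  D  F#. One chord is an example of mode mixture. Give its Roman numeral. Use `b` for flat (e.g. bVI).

bVI

The diatonic triads in F# major are F#, G#m, A#m, B, C#, D#m, E#dim. F#, A#m, E#dim and B are all diatonic. D (D–F#–A) doesn't fit — on degree 6 F# major would have D#m (vi). D is the degree-6 chord of F# minor, so it is the borrowed bVI.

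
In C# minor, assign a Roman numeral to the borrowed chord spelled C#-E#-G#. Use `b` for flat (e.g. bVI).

C# is scale degree 1 in C# minor. The diatonic chord on degree 1 would be C#m (i), but C#–E#–G# is the major chord from C# major. As a borrowed chord it is labeled I.

I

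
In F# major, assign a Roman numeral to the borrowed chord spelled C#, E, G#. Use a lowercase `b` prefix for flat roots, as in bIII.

v

The root C# is the diatonic 5th degree of F# major; the borrowing shows in the chord quality. The diatonic chord on degree 5 would be C# (V), but C#–E–G# is the minor chord from F# minor. As a borrowed chord it is labeled v.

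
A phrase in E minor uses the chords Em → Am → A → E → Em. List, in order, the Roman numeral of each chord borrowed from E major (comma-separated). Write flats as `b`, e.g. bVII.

IV, I

In E minor (with V from harmonic minor) the diatonic chords are Em, F#dim, G, Am, B, C, D. Of the given chords, Em and Am are diatonic. But A (A–C#–E) is foreign: the diatonic iv on degree 4 is Am, whereas A comes from E major. It is labeled IV. E (E–G#–B) is not: scale degree 1 in E minor carries Em (i). In E major the chord on that degree is E, so here it functions as I, borrowed from the parallel major.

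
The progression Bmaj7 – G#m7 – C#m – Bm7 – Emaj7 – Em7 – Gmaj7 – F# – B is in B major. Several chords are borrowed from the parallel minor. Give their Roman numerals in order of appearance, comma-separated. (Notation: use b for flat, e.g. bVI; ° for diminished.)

In B major the diatonic chords are B, C#m, D#m, E, F#, G#m, A#dim. Bmaj7, G#m7, C#m, Emaj7, F# and B all belong to that set. Bm7 (B–D–F#–A) doesn't fit — on degree 1 B major would have B (I). Bm7 is the degree-1 chord of B minor, so it is the borrowed i7. Em7 (E–G–B–D) doesn't fit — on degree 4 B major would have E (IV). Em7 is the degree-4 chord of B minor, so it is the borrowed iv7. Gmaj7 (G–B–D–F#) doesn't fit — on degree 6 B major would have G#m (vi). Gmaj7 is the degree-6 chord of B minor, so it is the borrowed bVImaj7.

i7, iv7, bVImaj7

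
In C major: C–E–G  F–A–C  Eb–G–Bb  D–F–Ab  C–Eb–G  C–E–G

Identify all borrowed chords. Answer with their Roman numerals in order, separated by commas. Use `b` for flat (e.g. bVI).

bIII, ii°, i

The diatonic triads in C major are C, Dm, Em, F, G, Am, Bdim. Of the given chords, C–E–G = C and F–A–C = F are diatonic. Eb–G–Bb is not: scale degree 3 in C major carries Em (iii). In C minor the chord on that degree is Eb, so here it functions as bIII, borrowed from the parallel minor. D–F–Ab doesn't fit — on degree 2 C major would have Dm (ii). Ddim is the degree-2 chord of C minor, so it is the borrowed ii°. C–Eb–G is not: scale degree 1 in C major carries C (I). In C minor the chord on that degree is Cm, so here it functions as i, borrowed from the parallel minor.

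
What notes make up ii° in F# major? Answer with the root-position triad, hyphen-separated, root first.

ii° is built on scale degree 2, which is G# in both F# major and its parallel. Building the diminished chord from the parallel minor on G#: G#–B–D.

G#-B-D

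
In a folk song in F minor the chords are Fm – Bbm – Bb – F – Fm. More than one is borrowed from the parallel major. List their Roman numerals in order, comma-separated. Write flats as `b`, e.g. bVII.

F minor has the diatonic set Fm, Gdim, Ab, Bbm, C, Db, Eb (with V from harmonic minor). Of the given chords, Fm and Bbm are diatonic. Bb (Bb–D–F) doesn't fit — on degree 4 F minor would have Bbm (iv). Bb is the degree-4 chord of F major, so it is the borrowed IV. F (F–A–C) is not: scale degree 1 in F minor carries Fm (i). In F major the chord on that degree is F, so here it functions as I, borrowed from the parallel major.

IV, I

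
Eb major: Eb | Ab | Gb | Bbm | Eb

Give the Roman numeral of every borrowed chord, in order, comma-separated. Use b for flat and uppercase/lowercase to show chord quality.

bIII, v

The diatonic triads in Eb major are Eb, Fm, Gm, Ab, Bb, Cm, Ddim. Of the given chords, Eb and Ab are diatonic. Gb (Gb–Bb–Db) is not: scale degree 3 in Eb major carries Gm (iii). In Eb minor the chord on that degree is Gb, so here it functions as bIII, borrowed from the parallel minor. Bbm (Bb–Db–F) doesn't fit — on degree 5 Eb major would have Bb (V). Bbm is the degree-5 chord of Eb minor, so it is the borrowed v.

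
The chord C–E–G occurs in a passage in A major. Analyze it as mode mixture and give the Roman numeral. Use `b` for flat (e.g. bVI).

C is the lowered form of scale degree 3 in A major (the diatonic degree 3 is C#). C–E–G is a major chord — the form found in A minor, not the diatonic iii (C#m). Borrowed into A major it is written bIII.

bIII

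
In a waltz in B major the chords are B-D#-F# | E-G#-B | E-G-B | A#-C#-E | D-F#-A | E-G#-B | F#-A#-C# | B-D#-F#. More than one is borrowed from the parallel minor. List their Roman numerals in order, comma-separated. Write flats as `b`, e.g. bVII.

B major has the diatonic set B, C#m, D#m, E, F#, G#m, A#dim. B–D#–F# = B, E–G#–B = E, A#–C#–E = A#dim and F#–A#–C# = F# all belong to that set. E–G–B is not: scale degree 4 in B major carries E (IV). In B minor the chord on that degree is Em, so here it functions as iv, borrowed from the parallel minor. But D–F#–A is foreign: the diatonic iii on degree 3 is D#m, whereas D comes from B minor. It is labeled bIII.

iv, bIII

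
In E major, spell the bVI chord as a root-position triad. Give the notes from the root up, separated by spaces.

Scale degree 6 in E major is C#. bVI uses the lowered form, C, taken from E minor. Building the major chord from the parallel minor on C: C–E–G.

C E G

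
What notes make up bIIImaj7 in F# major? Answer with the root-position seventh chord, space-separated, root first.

Scale degree 3 in F# major is A#. bIIImaj7 uses the lowered form, A, taken from F# minor. In F# minor the chord on A is A–C#–E–G#.

A C# E G#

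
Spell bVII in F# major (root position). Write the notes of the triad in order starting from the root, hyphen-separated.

The root of bVII is the lowered 7th degree: E# becomes E. Building the major chord from the parallel minor on E: E–G#–B.

E-G#-B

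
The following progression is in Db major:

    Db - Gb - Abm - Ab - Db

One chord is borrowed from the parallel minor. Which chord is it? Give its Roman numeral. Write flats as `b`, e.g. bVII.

v

In Db major the diatonic chords are Db, Ebm, Fm, Gb, Ab, Bbm, Cdim. Db, Gb and Ab all belong to that set. Abm (Ab–Cb–Eb) is not: scale degree 5 in Db major carries Ab (V). In Db minor the chord on that degree is Abm, so here it functions as v, borrowed from the parallel minor.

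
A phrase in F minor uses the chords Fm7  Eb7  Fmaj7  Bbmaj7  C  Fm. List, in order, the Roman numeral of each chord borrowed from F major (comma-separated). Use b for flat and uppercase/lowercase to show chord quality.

Imaj7, IVmaj7

In F minor (with V from harmonic minor) the diatonic chords are Fm, Gdim, Ab, Bbm, C, Db, Eb. Of the given chords, Fm7, Eb7, C and Fm are diatonic. But Fmaj7 (F–A–C–E) is foreign: the diatonic i on degree 1 is Fm, whereas Fmaj7 comes from F major. It is labeled Imaj7. Bbmaj7 (Bb–D–F–A) is not: scale degree 4 in F minor carries Bbm (iv). In F major the chord on that degree is Bbmaj7, so here it functions as IVmaj7, borrowed from the parallel major.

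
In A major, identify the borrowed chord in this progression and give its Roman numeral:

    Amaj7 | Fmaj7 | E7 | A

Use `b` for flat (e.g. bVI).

bVImaj7

In A major the diatonic chords are A, Bm, C#m, D, E, F#m, G#dim. Amaj7, E7 and A are all diatonic. Fmaj7 (F–A–C–E) doesn't fit — on degree 6 A major would have F#m (vi). Fmaj7 is the degree-6 chord of A minor, so it is the borrowed bVImaj7.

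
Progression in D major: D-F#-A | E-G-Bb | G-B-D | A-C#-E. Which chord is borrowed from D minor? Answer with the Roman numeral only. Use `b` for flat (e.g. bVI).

ii°

D major has the diatonic set D, Em, F#m, G, A, Bm, C#dim. Of the given chords, D–F#–A = D, G–B–D = G and A–C#–E = A are diatonic. But E–G–Bb is foreign: the diatonic ii on degree 2 is Em, whereas Edim comes from D minor. It is labeled ii°.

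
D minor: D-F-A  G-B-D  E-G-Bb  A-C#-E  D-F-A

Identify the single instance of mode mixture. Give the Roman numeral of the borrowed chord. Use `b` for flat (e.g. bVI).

IV

The diatonic triads in D minor (with V from harmonic minor) are Dm, Edim, F, Gm, A, Bb, C. D–F–A = Dm, E–G–Bb = Edim and A–C#–E = A are all diatonic. But G–B–D is foreign: the diatonic iv on degree 4 is Gm, whereas G comes from D major. It is labeled IV.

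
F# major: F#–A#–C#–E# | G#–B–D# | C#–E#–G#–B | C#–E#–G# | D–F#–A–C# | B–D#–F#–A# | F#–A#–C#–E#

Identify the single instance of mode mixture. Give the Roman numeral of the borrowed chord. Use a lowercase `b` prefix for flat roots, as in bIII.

The diatonic triads in F# major are F#, G#m, A#m, B, C#, D#m, E#dim. Of the given chords, F#–A#–C#–E# = F#maj7, G#–B–D# = G#m, C#–E#–G#–B = C#7, C#–E#–G# = C# and B–D#–F#–A# = Bmaj7 are diatonic. D–F#–A–C# is not: scale degree 6 in F# major carries D#m (vi). In F# minor the chord on that degree is Dmaj7, so here it functions as bVImaj7, borrowed from the parallel minor.

bVImaj7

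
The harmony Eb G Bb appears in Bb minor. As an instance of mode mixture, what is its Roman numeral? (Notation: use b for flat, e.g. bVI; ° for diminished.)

Eb is scale degree 4 in Bb minor. Diatonically Bb minor has Ebm (iv) on that degree; Eb–G–Bb is instead the major chord native to Bb major, so it takes the label IV.

IV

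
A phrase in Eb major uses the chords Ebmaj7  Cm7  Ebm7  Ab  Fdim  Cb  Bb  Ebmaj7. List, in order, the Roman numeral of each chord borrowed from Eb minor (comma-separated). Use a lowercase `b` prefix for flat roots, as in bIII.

The diatonic triads in Eb major are Eb, Fm, Gm, Ab, Bb, Cm, Ddim. Ebmaj7, Cm7, Ab and Bb are all diatonic. But Ebm7 (Eb–Gb–Bb–Db) is foreign: the diatonic I on degree 1 is Eb, whereas Ebm7 comes from Eb minor. It is labeled i7. Fdim (F–Ab–Cb) doesn't fit — on degree 2 Eb major would have Fm (ii). Fdim is the degree-2 chord of Eb minor, so it is the borrowed ii°. Cb (Cb–Eb–Gb) is not: scale degree 6 in Eb major carries Cm (vi). In Eb minor the chord on that degree is Cb, so here it functions as bVI, borrowed from the parallel minor.

i7, ii°, bVI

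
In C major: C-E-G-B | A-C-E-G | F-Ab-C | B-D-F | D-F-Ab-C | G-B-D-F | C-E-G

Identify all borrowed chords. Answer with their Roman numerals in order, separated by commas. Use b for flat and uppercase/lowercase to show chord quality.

In C major the diatonic chords are C, Dm, Em, F, G, Am, Bdim. C–E–G–B = Cmaj7, A–C–E–G = Am7, B–D–F = Bdim, G–B–D–F = G7 and C–E–G = C all belong to that set. But F–Ab–C is foreign: the diatonic IV on degree 4 is F, whereas Fm comes from C minor. It is labeled iv. But D–F–Ab–C is foreign: the diatonic ii on degree 2 is Dm, whereas Dm7b5 comes from C minor. It is labeled iiø7.

iv, iiø7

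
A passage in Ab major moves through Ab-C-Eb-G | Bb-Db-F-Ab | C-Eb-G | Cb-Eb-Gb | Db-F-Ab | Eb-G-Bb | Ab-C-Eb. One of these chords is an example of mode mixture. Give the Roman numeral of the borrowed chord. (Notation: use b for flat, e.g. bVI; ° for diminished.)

bIII

The diatonic triads in Ab major are Ab, Bbm, Cm, Db, Eb, Fm, Gdim. Ab–C–Eb–G = Abmaj7, Bb–Db–F–Ab = Bbm7, C–Eb–G = Cm, Db–F–Ab = Db, Eb–G–Bb = Eb and Ab–C–Eb = Ab all belong to that set. Cb–Eb–Gb doesn't fit — on degree 3 Ab major would have Cm (iii). Cb is the degree-3 chord of Ab minor, so it is the borrowed bIII.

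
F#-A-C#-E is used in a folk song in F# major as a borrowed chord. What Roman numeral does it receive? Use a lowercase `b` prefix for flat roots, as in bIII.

i7

F# is scale degree 1 in F# major. Diatonically F# major has F# (I) on that degree; F#–A–C#–E is instead the minor-seventh chord native to F# minor, so it takes the label i7.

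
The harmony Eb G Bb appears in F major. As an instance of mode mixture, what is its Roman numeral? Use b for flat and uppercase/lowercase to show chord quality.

bVII

Eb is the lowered form of scale degree 7 in F major (the diatonic degree 7 is E). Diatonically F major has Edim (vii°) on that degree; Eb–G–Bb is instead the major chord native to F minor, so it takes the label bVII.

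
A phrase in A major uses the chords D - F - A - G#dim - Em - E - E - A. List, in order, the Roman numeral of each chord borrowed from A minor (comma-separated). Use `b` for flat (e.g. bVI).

bVI, v

In A major the diatonic chords are A, Bm, C#m, D, E, F#m, G#dim. D, A, G#dim and E are all diatonic. F (F–A–C) doesn't fit — on degree 6 A major would have F#m (vi). F is the degree-6 chord of A minor, so it is the borrowed bVI. Em (E–G–B) is not: scale degree 5 in A major carries E (V). In A minor the chord on that degree is Em, so here it functions as v, borrowed from the parallel minor.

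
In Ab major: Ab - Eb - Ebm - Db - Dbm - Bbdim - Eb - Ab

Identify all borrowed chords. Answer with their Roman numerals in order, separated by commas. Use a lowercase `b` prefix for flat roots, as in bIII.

v, iv, ii°

The diatonic triads in Ab major are Ab, Bbm, Cm, Db, Eb, Fm, Gdim. Ab, Eb and Db are all diatonic. Ebm (Eb–Gb–Bb) is not: scale degree 5 in Ab major carries Eb (V). In Ab minor the chord on that degree is Ebm, so here it functions as v, borrowed from the parallel minor. Dbm (Db–Fb–Ab) doesn't fit — on degree 4 Ab major would have Db (IV). Dbm is the degree-4 chord of Ab minor, so it is the borrowed iv. But Bbdim (Bb–Db–Fb) is foreign: the diatonic ii on degree 2 is Bbm, whereas Bbdim comes from Ab minor. It is labeled ii°.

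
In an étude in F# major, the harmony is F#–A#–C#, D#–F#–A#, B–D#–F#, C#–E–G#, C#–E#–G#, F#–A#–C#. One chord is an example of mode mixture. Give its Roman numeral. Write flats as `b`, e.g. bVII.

v

F# major has the diatonic set F#, G#m, A#m, B, C#, D#m, E#dim. F#–A#–C# = F#, D#–F#–A# = D#m, B–D#–F# = B and C#–E#–G# = C# are all diatonic. C#–E–G# doesn't fit — on degree 5 F# major would have C# (V). C#m is the degree-5 chord of F# minor, so it is the borrowed v.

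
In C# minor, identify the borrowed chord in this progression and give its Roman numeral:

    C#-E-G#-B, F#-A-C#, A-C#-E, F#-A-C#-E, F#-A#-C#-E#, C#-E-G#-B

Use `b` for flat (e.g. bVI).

IVmaj7

In C# minor (with V from harmonic minor) the diatonic chords are C#m, D#dim, E, F#m, G#, A, B. C#–E–G#–B = C#m7, F#–A–C# = F#m, A–C#–E = A and F#–A–C#–E = F#m7 all belong to that set. F#–A#–C#–E# doesn't fit — on degree 4 C# minor would have F#m (iv). F#maj7 is the degree-4 chord of C# major, so it is the borrowed IVmaj7.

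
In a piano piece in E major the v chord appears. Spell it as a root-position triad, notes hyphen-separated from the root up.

B-D-F#

The root, B, is scale degree 5 — the same note in E major and E minor; only the chord quality changes. In E minor the chord on B is B–D–F#.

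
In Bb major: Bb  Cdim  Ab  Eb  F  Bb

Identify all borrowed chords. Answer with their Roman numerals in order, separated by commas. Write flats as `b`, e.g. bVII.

In Bb major the diatonic chords are Bb, Cm, Dm, Eb, F, Gm, Adim. Bb, Eb and F are all diatonic. But Cdim (C–Eb–Gb) is foreign: the diatonic ii on degree 2 is Cm, whereas Cdim comes from Bb minor. It is labeled ii°. Ab (Ab–C–Eb) doesn't fit — on degree 7 Bb major would have Adim (vii°). Ab is the degree-7 chord of Bb minor, so it is the borrowed bVII.

ii°, bVII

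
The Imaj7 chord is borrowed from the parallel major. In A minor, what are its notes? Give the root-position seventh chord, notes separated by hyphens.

Imaj7 is built on scale degree 1, which is A in both A minor and its parallel. Stacking thirds in A major on A gives A–C#–E–G#.

A-C#-E-G#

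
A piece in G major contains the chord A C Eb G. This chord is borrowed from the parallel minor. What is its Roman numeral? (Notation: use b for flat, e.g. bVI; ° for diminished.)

iiø7

A is scale degree 2 in G major. The diatonic chord on degree 2 would be Am (ii), but A–C–Eb–G is the half-diminished-seventh chord from G minor. As a borrowed chord it is labeled iiø7.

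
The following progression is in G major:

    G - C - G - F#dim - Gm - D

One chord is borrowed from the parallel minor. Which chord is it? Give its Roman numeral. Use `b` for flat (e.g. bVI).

In G major the diatonic chords are G, Am, Bm, C, D, Em, F#dim. G, C, F#dim and D are all diatonic. But Gm (G–Bb–D) is foreign: the diatonic I on degree 1 is G, whereas Gm comes from G minor. It is labeled i.

i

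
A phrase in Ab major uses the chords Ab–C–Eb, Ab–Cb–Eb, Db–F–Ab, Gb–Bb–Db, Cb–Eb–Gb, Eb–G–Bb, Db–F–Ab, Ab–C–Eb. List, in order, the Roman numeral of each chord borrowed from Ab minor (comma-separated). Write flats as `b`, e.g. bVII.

The diatonic triads in Ab major are Ab, Bbm, Cm, Db, Eb, Fm, Gdim. Ab–C–Eb = Ab, Db–F–Ab = Db and Eb–G–Bb = Eb are all diatonic. Ab–Cb–Eb doesn't fit — on degree 1 Ab major would have Ab (I). Abm is the degree-1 chord of Ab minor, so it is the borrowed i. Gb–Bb–Db doesn't fit — on degree 7 Ab major would have Gdim (vii°). Gb is the degree-7 chord of Ab minor, so it is the borrowed bVII. Cb–Eb–Gb doesn't fit — on degree 3 Ab major would have Cm (iii). Cb is the degree-3 chord of Ab minor, so it is the borrowed bIII.

i, bVII, bIII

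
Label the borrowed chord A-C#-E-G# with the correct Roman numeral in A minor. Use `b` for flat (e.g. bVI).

Imaj7

A is scale degree 1 in A minor. The diatonic chord on degree 1 would be Am (i), but A–C#–E–G# is the major-seventh chord from A major. As a borrowed chord it is labeled Imaj7.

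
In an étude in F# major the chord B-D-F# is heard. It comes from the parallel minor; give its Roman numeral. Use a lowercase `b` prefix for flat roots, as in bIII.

The root B is the diatonic 4th degree of F# major; the borrowing shows in the chord quality. B–D–F# is a minor chord — the form found in F# minor, not the diatonic IV (B). Borrowed into F# major it is written iv.

iv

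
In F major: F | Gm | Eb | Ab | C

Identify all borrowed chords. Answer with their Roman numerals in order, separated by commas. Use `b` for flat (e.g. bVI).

In F major the diatonic chords are F, Gm, Am, Bb, C, Dm, Edim. F, Gm and C are all diatonic. Eb (Eb–G–Bb) is not: scale degree 7 in F major carries Edim (vii°). In F minor the chord on that degree is Eb, so here it functions as bVII, borrowed from the parallel minor. Ab (Ab–C–Eb) is not: scale degree 3 in F major carries Am (iii). In F minor the chord on that degree is Ab, so here it functions as bIII, borrowed from the parallel minor.

bVII, bIII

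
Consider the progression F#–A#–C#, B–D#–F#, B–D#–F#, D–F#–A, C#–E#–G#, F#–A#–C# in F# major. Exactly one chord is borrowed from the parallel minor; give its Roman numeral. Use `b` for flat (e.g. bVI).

F# major has the diatonic set F#, G#m, A#m, B, C#, D#m, E#dim. F#–A#–C# = F#, B–D#–F# = B and C#–E#–G# = C# all belong to that set. D–F#–A is not: scale degree 6 in F# major carries D#m (vi). In F# minor the chord on that degree is D, so here it functions as bVI, borrowed from the parallel minor.

bVI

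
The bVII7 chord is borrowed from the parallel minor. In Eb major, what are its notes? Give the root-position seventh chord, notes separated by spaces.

Db F Ab Cb

bVII7 is built on the lowered scale degree 7. In Eb major degree 7 is D; lowered it becomes Db. Building the dominant-seventh chord from the parallel minor on Db: Db–F–Ab–Cb.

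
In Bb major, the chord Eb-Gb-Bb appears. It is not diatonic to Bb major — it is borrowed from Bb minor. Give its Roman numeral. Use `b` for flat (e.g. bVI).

iv

Eb is scale degree 4 in Bb major. Eb–Gb–Bb is a minor chord — the form found in Bb minor, not the diatonic IV (Eb). Borrowed into Bb major it is written iv.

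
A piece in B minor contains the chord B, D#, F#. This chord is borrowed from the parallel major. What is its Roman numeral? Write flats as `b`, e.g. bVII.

I

The root B is the diatonic 1st degree of B minor; the borrowing shows in the chord quality. Diatonically B minor has Bm (i) on that degree; B–D#–F# is instead the major chord native to B major, so it takes the label I.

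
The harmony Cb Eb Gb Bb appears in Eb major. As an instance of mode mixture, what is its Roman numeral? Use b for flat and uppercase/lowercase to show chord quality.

bVImaj7

The root Cb is the lowered 6th scale degree — diatonically Eb major has C there. Diatonically Eb major has Cm (vi) on that degree; Cb–Eb–Gb–Bb is instead the major-seventh chord native to Eb minor, so it takes the label bVImaj7.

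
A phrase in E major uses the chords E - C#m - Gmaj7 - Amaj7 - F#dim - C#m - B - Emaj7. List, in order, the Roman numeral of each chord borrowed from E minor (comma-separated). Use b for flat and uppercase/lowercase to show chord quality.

bIIImaj7, ii°

E major has the diatonic set E, F#m, G#m, A, B, C#m, D#dim. E, C#m, Amaj7, B and Emaj7 are all diatonic. Gmaj7 (G–B–D–F#) doesn't fit — on degree 3 E major would have G#m (iii). Gmaj7 is the degree-3 chord of E minor, so it is the borrowed bIIImaj7. F#dim (F#–A–C) doesn't fit — on degree 2 E major would have F#m (ii). F#dim is the degree-2 chord of E minor, so it is the borrowed ii°.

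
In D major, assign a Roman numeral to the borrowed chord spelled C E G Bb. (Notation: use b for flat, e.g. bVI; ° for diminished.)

bVII7

The root C is the lowered 7th scale degree — diatonically D major has C# there. C–E–G–Bb is a dominant-seventh chord — the form found in D minor, not the diatonic vii° (C#dim). Borrowed into D major it is written bVII7.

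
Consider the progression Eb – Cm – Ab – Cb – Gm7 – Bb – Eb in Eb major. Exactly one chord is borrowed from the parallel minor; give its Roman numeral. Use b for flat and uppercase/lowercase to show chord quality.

bVI

The diatonic triads in Eb major are Eb, Fm, Gm, Ab, Bb, Cm, Ddim. Eb, Cm, Ab, Gm7 and Bb are all diatonic. Cb (Cb–Eb–Gb) is not: scale degree 6 in Eb major carries Cm (vi). In Eb minor the chord on that degree is Cb, so here it functions as bVI, borrowed from the parallel minor.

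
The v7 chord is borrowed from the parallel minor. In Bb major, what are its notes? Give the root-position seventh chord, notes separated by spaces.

F Ab C Eb

v7 is built on scale degree 5, which is F in both Bb major and its parallel. Building the minor-seventh chord from the parallel minor on F: F–Ab–C–Eb.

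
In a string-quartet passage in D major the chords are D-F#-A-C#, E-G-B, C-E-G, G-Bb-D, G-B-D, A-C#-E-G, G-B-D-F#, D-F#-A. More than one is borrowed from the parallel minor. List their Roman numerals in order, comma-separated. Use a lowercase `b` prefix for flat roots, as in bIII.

bVII, iv

In D major the diatonic chords are D, Em, F#m, G, A, Bm, C#dim. Of the given chords, D–F#–A–C# = Dmaj7, E–G–B = Em, G–B–D = G, A–C#–E–G = A7, G–B–D–F# = Gmaj7 and D–F#–A = D are diatonic. C–E–G doesn't fit — on degree 7 D major would have C#dim (vii°). C is the degree-7 chord of D minor, so it is the borrowed bVII. G–Bb–D doesn't fit — on degree 4 D major would have G (IV). Gm is the degree-4 chord of D minor, so it is the borrowed iv.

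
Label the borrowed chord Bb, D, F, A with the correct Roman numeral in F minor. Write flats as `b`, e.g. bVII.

IVmaj7

The root Bb is the diatonic 4th degree of F minor; the borrowing shows in the chord quality. Bb–D–F–A is a major-seventh chord — the form found in F major, not the diatonic iv (Bbm). Borrowed into F minor it is written IVmaj7.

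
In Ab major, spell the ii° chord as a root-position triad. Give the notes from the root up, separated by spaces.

Bb Db Fb

ii° is built on scale degree 2, which is Bb in both Ab major and its parallel. In Ab minor the chord on Bb is Bb–Db–Fb.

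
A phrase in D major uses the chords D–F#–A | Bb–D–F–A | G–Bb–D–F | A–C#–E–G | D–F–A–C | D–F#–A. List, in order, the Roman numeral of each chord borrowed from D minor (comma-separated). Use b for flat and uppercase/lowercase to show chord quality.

bVImaj7, iv7, i7

The diatonic triads in D major are D, Em, F#m, G, A, Bm, C#dim. D–F#–A = D and A–C#–E–G = A7 are both diatonic. Bb–D–F–A is not: scale degree 6 in D major carries Bm (vi). In D minor the chord on that degree is Bbmaj7, so here it functions as bVImaj7, borrowed from the parallel minor. G–Bb–D–F doesn't fit — on degree 4 D major would have G (IV). Gm7 is the degree-4 chord of D minor, so it is the borrowed iv7. D–F–A–C is not: scale degree 1 in D major carries D (I). In D minor the chord on that degree is Dm7, so here it functions as i7, borrowed from the parallel minor.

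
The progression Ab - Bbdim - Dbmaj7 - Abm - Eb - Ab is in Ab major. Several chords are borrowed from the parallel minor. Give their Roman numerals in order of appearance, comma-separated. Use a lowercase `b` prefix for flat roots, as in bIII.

The diatonic triads in Ab major are Ab, Bbm, Cm, Db, Eb, Fm, Gdim. Ab, Dbmaj7 and Eb are all diatonic. Bbdim (Bb–Db–Fb) doesn't fit — on degree 2 Ab major would have Bbm (ii). Bbdim is the degree-2 chord of Ab minor, so it is the borrowed ii°. Abm (Ab–Cb–Eb) doesn't fit — on degree 1 Ab major would have Ab (I). Abm is the degree-1 chord of Ab minor, so it is the borrowed i.

ii°, i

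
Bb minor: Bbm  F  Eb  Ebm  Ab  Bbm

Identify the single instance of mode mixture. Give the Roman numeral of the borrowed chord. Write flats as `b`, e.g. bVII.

The diatonic triads in Bb minor (with V from harmonic minor) are Bbm, Cdim, Db, Ebm, F, Gb, Ab. Of the given chords, Bbm, F, Ebm and Ab are diatonic. Eb (Eb–G–Bb) doesn't fit — on degree 4 Bb minor would have Ebm (iv). Eb is the degree-4 chord of Bb major, so it is the borrowed IV.

IV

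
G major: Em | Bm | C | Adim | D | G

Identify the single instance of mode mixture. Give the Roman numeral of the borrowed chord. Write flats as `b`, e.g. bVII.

G major has the diatonic set G, Am, Bm, C, D, Em, F#dim. Of the given chords, Em, Bm, C, D and G are diatonic. Adim (A–C–Eb) is not: scale degree 2 in G major carries Am (ii). In G minor the chord on that degree is Adim, so here it functions as ii°, borrowed from the parallel minor.

ii°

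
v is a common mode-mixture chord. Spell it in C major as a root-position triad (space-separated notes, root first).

The root, G, is scale degree 5 — the same note in C major and C minor; only the chord quality changes. Building the minor chord from the parallel minor on G: G–Bb–D.

G Bb D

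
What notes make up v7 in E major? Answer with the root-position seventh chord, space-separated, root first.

v7 is built on scale degree 5, which is B in both E major and its parallel. Stacking thirds in E minor on B gives B–D–F#–A.

B D F# A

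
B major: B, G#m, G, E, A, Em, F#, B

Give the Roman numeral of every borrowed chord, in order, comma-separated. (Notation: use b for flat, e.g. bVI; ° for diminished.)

bVI, bVII, iv

B major has the diatonic set B, C#m, D#m, E, F#, G#m, A#dim. B, G#m, E and F# are all diatonic. But G (G–B–D) is foreign: the diatonic vi on degree 6 is G#m, whereas G comes from B minor. It is labeled bVI. But A (A–C#–E) is foreign: the diatonic vii° on degree 7 is A#dim, whereas A comes from B minor. It is labeled bVII. But Em (E–G–B) is foreign: the diatonic IV on degree 4 is E, whereas Em comes from B minor. It is labeled iv.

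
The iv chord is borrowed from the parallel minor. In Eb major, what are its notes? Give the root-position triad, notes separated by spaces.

iv is built on scale degree 4, which is Ab in both Eb major and its parallel. Building the minor chord from the parallel minor on Ab: Ab–Cb–Eb.

Ab Cb Eb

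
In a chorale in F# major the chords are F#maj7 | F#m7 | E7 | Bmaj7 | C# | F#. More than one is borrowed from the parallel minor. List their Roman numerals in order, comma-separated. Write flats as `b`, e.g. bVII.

In F# major the diatonic chords are F#, G#m, A#m, B, C#, D#m, E#dim. F#maj7, Bmaj7, C# and F# all belong to that set. But F#m7 (F#–A–C#–E) is foreign: the diatonic I on degree 1 is F#, whereas F#m7 comes from F# minor. It is labeled i7. E7 (E–G#–B–D) doesn't fit — on degree 7 F# major would have E#dim (vii°). E7 is the degree-7 chord of F# minor, so it is the borrowed bVII7.

i7, bVII7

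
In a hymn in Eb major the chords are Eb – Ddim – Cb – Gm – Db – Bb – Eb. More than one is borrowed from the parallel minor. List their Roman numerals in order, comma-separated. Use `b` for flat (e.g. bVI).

Eb major has the diatonic set Eb, Fm, Gm, Ab, Bb, Cm, Ddim. Eb, Ddim, Gm and Bb all belong to that set. But Cb (Cb–Eb–Gb) is foreign: the diatonic vi on degree 6 is Cm, whereas Cb comes from Eb minor. It is labeled bVI. Db (Db–F–Ab) doesn't fit — on degree 7 Eb major would have Ddim (vii°). Db is the degree-7 chord of Eb minor, so it is the borrowed bVII.

bVI, bVII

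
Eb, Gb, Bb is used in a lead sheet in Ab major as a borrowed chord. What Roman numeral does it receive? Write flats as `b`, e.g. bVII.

The root Eb is the diatonic 5th degree of Ab major; the borrowing shows in the chord quality. The diatonic chord on degree 5 would be Eb (V), but Eb–Gb–Bb is the minor chord from Ab minor. As a borrowed chord it is labeled v.

v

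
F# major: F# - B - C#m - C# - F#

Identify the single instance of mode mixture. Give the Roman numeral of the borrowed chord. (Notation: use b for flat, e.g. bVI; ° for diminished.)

v

F# major has the diatonic set F#, G#m, A#m, B, C#, D#m, E#dim. F#, B and C# all belong to that set. C#m (C#–E–G#) is not: scale degree 5 in F# major carries C# (V). In F# minor the chord on that degree is C#m, so here it functions as v, borrowed from the parallel minor.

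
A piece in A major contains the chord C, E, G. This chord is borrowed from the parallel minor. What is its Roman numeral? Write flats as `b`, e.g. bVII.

C is the lowered form of scale degree 3 in A major (the diatonic degree 3 is C#). Diatonically A major has C#m (iii) on that degree; C–E–G is instead the major chord native to A minor, so it takes the label bIII.

bIII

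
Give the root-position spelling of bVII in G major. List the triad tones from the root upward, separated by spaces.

F A C

The root of bVII is the lowered 7th degree: F# becomes F. In G minor the chord on F is F–A–C.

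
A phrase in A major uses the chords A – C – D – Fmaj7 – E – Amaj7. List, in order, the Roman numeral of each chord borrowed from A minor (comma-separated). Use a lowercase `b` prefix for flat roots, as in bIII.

bIII, bVImaj7

The diatonic triads in A major are A, Bm, C#m, D, E, F#m, G#dim. A, D, E and Amaj7 are all diatonic. C (C–E–G) doesn't fit — on degree 3 A major would have C#m (iii). C is the degree-3 chord of A minor, so it is the borrowed bIII. Fmaj7 (F–A–C–E) is not: scale degree 6 in A major carries F#m (vi). In A minor the chord on that degree is Fmaj7, so here it functions as bVImaj7, borrowed from the parallel minor.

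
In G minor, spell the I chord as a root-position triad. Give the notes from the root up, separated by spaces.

The root, G, is scale degree 1 — the same note in G minor and G major; only the chord quality changes. Stacking thirds in G major on G gives G–B–D.

G B D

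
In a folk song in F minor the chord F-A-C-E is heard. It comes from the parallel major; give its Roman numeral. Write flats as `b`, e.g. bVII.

Imaj7

F is scale degree 1 in F minor. Diatonically F minor has Fm (i) on that degree; F–A–C–E is instead the major-seventh chord native to F major, so it takes the label Imaj7.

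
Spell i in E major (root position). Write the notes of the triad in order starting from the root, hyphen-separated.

The root, E, is scale degree 1 — the same note in E major and E minor; only the chord quality changes. In E minor the chord on E is E–G–B.

E-G-B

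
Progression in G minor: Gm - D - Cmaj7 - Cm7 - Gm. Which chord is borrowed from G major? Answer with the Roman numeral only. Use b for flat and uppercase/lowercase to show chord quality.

IVmaj7

G minor has the diatonic set Gm, Adim, Bb, Cm, D, Eb, F (with V from harmonic minor). Of the given chords, Gm, D and Cm7 are diatonic. But Cmaj7 (C–E–G–B) is foreign: the diatonic iv on degree 4 is Cm, whereas Cmaj7 comes from G major. It is labeled IVmaj7.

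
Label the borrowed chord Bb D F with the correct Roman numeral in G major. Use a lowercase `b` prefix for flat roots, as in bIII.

bIII

In G major scale degree 3 is B; Bb is its lowered form, from G minor. Bb–D–F is a major chord — the form found in G minor, not the diatonic iii (Bm). Borrowed into G major it is written bIII.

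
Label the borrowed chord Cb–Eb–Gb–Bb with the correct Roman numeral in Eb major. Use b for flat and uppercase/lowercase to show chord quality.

In Eb major scale degree 6 is C; Cb is its lowered form, from Eb minor. The diatonic chord on degree 6 would be Cm (vi), but Cb–Eb–Gb–Bb is the major-seventh chord from Eb minor. As a borrowed chord it is labeled bVImaj7.

bVImaj7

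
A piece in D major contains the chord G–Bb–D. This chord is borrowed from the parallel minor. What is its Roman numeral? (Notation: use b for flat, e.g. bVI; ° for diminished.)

iv

G is scale degree 4 in D major. Diatonically D major has G (IV) on that degree; G–Bb–D is instead the minor chord native to D minor, so it takes the label iv.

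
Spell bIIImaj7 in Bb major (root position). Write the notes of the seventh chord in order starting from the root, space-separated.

Db F Ab C

bIIImaj7 is built on the lowered scale degree 3. In Bb major degree 3 is D; lowered it becomes Db. In Bb minor the chord on Db is Db–F–Ab–C.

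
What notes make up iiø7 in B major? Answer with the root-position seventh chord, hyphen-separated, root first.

The root, C#, is scale degree 2 — the same note in B major and B minor; only the chord quality changes. Building the half-diminished-seventh chord from the parallel minor on C#: C#–E–G–B.

C#-E-G-B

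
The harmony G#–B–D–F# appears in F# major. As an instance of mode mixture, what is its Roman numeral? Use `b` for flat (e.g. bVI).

iiø7

G# is scale degree 2 in F# major. The diatonic chord on degree 2 would be G#m (ii), but G#–B–D–F# is the half-diminished-seventh chord from F# minor. As a borrowed chord it is labeled iiø7.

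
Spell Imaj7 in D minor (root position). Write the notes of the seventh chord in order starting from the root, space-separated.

D F# A C#

Imaj7 is built on scale degree 1, which is D in both D minor and its parallel. Building the major-seventh chord from the parallel major on D: D–F#–A–C#.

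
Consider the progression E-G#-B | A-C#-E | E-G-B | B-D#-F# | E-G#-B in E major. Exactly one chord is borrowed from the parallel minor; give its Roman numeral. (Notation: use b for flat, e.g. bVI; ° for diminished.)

i

In E major the diatonic chords are E, F#m, G#m, A, B, C#m, D#dim. E–G#–B = E, A–C#–E = A and B–D#–F# = B are all diatonic. E–G–B is not: scale degree 1 in E major carries E (I). In E minor the chord on that degree is Em, so here it functions as i, borrowed from the parallel minor.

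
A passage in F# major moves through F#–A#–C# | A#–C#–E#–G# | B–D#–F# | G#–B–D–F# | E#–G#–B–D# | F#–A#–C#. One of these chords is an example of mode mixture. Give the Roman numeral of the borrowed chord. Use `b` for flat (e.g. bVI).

The diatonic triads in F# major are F#, G#m, A#m, B, C#, D#m, E#dim. F#–A#–C# = F#, A#–C#–E#–G# = A#m7, B–D#–F# = B and E#–G#–B–D# = E#m7b5 are all diatonic. G#–B–D–F# is not: scale degree 2 in F# major carries G#m (ii). In F# minor the chord on that degree is G#m7b5, so here it functions as iiø7, borrowed from the parallel minor.

iiø7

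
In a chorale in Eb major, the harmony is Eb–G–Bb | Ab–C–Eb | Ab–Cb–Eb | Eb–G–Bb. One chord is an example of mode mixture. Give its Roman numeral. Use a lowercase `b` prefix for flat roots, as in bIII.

Eb major has the diatonic set Eb, Fm, Gm, Ab, Bb, Cm, Ddim. Of the given chords, Eb–G–Bb = Eb and Ab–C–Eb = Ab are diatonic. Ab–Cb–Eb is not: scale degree 4 in Eb major carries Ab (IV). In Eb minor the chord on that degree is Abm, so here it functions as iv, borrowed from the parallel minor.

iv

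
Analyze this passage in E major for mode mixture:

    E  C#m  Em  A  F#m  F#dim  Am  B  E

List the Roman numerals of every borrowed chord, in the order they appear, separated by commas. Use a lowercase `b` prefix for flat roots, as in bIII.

i, ii°, iv

In E major the diatonic chords are E, F#m, G#m, A, B, C#m, D#dim. Of the given chords, E, C#m, A, F#m and B are diatonic. But Em (E–G–B) is foreign: the diatonic I on degree 1 is E, whereas Em comes from E minor. It is labeled i. F#dim (F#–A–C) is not: scale degree 2 in E major carries F#m (ii). In E minor the chord on that degree is F#dim, so here it functions as ii°, borrowed from the parallel minor. Am (A–C–E) is not: scale degree 4 in E major carries A (IV). In E minor the chord on that degree is Am, so here it functions as iv, borrowed from the parallel minor.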